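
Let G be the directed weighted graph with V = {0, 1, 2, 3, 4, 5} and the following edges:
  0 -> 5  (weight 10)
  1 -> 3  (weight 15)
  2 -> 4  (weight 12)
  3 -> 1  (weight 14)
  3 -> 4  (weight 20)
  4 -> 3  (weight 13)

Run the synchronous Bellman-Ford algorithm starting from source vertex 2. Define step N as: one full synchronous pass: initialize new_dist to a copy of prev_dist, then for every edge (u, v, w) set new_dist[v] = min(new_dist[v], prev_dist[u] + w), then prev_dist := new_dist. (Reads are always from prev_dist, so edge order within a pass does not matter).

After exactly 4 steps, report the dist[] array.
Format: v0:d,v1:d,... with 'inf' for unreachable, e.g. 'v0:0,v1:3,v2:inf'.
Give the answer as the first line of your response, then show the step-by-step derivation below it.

v0:inf,v1:39,v2:0,v3:25,v4:12,v5:inf

step 1: dist = v0:inf,v1:inf,v2:0,v3:inf,v4:12,v5:inf
step 2: dist = v0:inf,v1:inf,v2:0,v3:25,v4:12,v5:inf
step 3: dist = v0:inf,v1:39,v2:0,v3:25,v4:12,v5:inf
step 4: dist = v0:inf,v1:39,v2:0,v3:25,v4:12,v5:inf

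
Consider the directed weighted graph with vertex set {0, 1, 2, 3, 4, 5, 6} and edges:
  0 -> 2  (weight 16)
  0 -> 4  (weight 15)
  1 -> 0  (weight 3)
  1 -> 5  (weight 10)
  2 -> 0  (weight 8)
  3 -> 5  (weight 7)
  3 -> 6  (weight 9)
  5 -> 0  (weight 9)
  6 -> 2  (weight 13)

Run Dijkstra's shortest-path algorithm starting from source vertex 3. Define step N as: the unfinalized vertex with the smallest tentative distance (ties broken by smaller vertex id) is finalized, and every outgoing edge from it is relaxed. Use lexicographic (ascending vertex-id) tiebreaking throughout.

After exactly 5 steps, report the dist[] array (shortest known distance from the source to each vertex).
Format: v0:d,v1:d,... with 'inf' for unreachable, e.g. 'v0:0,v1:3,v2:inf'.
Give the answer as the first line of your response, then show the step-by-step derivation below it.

v0:16,v1:inf,v2:22,v3:0,v4:31,v5:7,v6:9

step 1: dist = v0:inf,v1:inf,v2:inf,v3:0,v4:inf,v5:7,v6:9
step 2: dist = v0:16,v1:inf,v2:inf,v3:0,v4:inf,v5:7,v6:9
step 3: dist = v0:16,v1:inf,v2:22,v3:0,v4:inf,v5:7,v6:9
step 4: dist = v0:16,v1:inf,v2:22,v3:0,v4:31,v5:7,v6:9
step 5: dist = v0:16,v1:inf,v2:22,v3:0,v4:31,v5:7,v6:9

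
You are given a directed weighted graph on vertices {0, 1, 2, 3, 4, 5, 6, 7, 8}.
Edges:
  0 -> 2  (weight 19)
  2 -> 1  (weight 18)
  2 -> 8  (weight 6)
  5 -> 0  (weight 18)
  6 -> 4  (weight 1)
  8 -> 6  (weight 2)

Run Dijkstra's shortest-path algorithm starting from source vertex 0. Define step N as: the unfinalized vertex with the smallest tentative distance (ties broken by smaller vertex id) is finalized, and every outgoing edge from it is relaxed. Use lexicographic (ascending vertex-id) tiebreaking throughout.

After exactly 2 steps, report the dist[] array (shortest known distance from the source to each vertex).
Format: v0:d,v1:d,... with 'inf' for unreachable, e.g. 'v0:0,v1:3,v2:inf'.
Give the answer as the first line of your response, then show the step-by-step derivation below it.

v0:0,v1:37,v2:19,v3:inf,v4:inf,v5:inf,v6:inf,v7:inf,v8:25

step 1: dist = v0:0,v1:inf,v2:19,v3:inf,v4:inf,v5:inf,v6:inf,v7:inf,v8:inf
step 2: dist = v0:0,v1:37,v2:19,v3:inf,v4:inf,v5:inf,v6:inf,v7:inf,v8:25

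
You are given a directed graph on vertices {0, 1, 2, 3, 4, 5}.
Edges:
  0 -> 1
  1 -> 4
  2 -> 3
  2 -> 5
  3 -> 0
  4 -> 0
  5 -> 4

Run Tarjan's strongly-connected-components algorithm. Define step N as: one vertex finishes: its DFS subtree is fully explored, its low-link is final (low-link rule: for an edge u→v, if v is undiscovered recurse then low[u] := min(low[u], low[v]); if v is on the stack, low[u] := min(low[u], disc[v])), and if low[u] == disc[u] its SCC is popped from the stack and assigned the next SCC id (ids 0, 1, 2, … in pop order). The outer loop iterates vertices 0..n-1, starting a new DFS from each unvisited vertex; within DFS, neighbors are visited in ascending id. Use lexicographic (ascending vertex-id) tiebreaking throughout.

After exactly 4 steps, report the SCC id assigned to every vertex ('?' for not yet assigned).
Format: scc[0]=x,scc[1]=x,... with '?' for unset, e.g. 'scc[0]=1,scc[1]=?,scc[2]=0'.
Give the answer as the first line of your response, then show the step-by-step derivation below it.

scc[0]=0,scc[1]=0,scc[2]=?,scc[3]=1,scc[4]=0,scc[5]=?

step 1: low=(low[0]=0,low[1]=1,low[2]=?,low[3]=?,low[4]=0,low[5]=?); scc=(scc[0]=?,scc[1]=?,scc[2]=?,scc[3]=?,scc[4]=?,scc[5]=?)
step 2: low=(low[0]=0,low[1]=0,low[2]=?,low[3]=?,low[4]=0,low[5]=?); scc=(scc[0]=?,scc[1]=?,scc[2]=?,scc[3]=?,scc[4]=?,scc[5]=?)
step 3: low=(low[0]=0,low[1]=0,low[2]=?,low[3]=?,low[4]=0,low[5]=?); scc=(scc[0]=0,scc[1]=0,scc[2]=?,scc[3]=?,scc[4]=0,scc[5]=?)
step 4: low=(low[0]=0,low[1]=0,low[2]=3,low[3]=4,low[4]=0,low[5]=?); scc=(scc[0]=0,scc[1]=0,scc[2]=?,scc[3]=1,scc[4]=0,scc[5]=?)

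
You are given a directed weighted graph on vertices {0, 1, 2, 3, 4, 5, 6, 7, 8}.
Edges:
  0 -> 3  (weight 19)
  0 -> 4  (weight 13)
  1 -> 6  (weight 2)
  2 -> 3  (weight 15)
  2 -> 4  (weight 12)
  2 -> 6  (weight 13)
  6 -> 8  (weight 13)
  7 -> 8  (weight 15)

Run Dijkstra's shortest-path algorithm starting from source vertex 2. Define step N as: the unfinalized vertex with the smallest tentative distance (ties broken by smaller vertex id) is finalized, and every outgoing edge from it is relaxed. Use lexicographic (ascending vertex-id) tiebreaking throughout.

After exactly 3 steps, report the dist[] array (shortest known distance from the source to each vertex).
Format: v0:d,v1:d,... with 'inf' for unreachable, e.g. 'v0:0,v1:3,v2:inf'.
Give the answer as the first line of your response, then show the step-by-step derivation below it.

v0:inf,v1:inf,v2:0,v3:15,v4:12,v5:inf,v6:13,v7:inf,v8:26

step 1: dist = v0:inf,v1:inf,v2:0,v3:15,v4:12,v5:inf,v6:13,v7:inf,v8:inf
step 2: dist = v0:inf,v1:inf,v2:0,v3:15,v4:12,v5:inf,v6:13,v7:inf,v8:inf
step 3: dist = v0:inf,v1:inf,v2:0,v3:15,v4:12,v5:inf,v6:13,v7:inf,v8:26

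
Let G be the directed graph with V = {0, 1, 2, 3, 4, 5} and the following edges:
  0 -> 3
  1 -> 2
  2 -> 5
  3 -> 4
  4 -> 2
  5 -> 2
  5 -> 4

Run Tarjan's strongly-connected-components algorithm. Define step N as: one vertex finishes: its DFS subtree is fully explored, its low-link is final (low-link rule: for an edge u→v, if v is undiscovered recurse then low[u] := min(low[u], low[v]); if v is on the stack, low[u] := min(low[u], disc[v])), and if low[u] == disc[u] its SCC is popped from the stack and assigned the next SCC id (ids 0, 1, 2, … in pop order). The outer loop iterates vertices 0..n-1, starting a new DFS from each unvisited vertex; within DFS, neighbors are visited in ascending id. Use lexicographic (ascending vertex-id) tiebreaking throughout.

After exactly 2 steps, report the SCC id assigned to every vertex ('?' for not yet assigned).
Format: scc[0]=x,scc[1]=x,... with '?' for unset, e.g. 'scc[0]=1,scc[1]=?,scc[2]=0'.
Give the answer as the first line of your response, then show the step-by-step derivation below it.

scc[0]=?,scc[1]=?,scc[2]=?,scc[3]=?,scc[4]=?,scc[5]=?

step 1: low=(low[0]=0,low[1]=?,low[2]=3,low[3]=1,low[4]=2,low[5]=2); scc=(scc[0]=?,scc[1]=?,scc[2]=?,scc[3]=?,scc[4]=?,scc[5]=?)
step 2: low=(low[0]=0,low[1]=?,low[2]=2,low[3]=1,low[4]=2,low[5]=2); scc=(scc[0]=?,scc[1]=?,scc[2]=?,scc[3]=?,scc[4]=?,scc[5]=?)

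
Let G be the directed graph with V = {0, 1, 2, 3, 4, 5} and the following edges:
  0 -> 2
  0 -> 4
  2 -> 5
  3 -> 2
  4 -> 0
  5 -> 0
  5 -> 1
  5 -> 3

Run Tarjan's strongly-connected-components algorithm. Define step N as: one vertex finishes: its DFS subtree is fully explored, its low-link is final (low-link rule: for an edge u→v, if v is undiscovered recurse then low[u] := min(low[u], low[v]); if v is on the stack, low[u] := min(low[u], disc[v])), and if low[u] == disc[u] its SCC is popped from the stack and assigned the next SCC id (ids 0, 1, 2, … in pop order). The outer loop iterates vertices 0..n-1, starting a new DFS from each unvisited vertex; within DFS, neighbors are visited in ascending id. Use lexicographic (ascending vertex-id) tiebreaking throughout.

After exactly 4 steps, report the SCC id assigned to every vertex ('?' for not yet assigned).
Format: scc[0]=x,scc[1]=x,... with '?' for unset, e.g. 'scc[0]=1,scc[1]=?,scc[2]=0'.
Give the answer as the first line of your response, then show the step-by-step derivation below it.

scc[0]=?,scc[1]=0,scc[2]=?,scc[3]=?,scc[4]=?,scc[5]=?

step 1: low=(low[0]=0,low[1]=3,low[2]=1,low[3]=?,low[4]=?,low[5]=0); scc=(scc[0]=?,scc[1]=0,scc[2]=?,scc[3]=?,scc[4]=?,scc[5]=?)
step 2: low=(low[0]=0,low[1]=3,low[2]=1,low[3]=1,low[4]=?,low[5]=0); scc=(scc[0]=?,scc[1]=0,scc[2]=?,scc[3]=?,scc[4]=?,scc[5]=?)
step 3: low=(low[0]=0,low[1]=3,low[2]=1,low[3]=1,low[4]=?,low[5]=0); scc=(scc[0]=?,scc[1]=0,scc[2]=?,scc[3]=?,scc[4]=?,scc[5]=?)
step 4: low=(low[0]=0,low[1]=3,low[2]=0,low[3]=1,low[4]=?,low[5]=0); scc=(scc[0]=?,scc[1]=0,scc[2]=?,scc[3]=?,scc[4]=?,scc[5]=?)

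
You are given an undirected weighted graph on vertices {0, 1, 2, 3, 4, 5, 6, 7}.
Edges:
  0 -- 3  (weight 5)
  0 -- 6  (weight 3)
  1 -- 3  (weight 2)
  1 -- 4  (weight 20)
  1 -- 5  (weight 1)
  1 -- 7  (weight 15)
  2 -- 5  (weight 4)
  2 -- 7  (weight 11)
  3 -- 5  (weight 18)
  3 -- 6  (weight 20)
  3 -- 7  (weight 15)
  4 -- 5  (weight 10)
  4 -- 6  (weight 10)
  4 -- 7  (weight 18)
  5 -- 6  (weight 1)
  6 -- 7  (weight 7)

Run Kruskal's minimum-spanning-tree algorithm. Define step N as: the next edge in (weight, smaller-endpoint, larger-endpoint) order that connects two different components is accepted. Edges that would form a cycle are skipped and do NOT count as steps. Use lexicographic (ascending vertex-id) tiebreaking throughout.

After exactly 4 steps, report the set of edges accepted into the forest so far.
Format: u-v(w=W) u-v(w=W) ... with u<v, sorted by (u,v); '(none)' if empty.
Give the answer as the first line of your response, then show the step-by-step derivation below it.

0-6(w=3) 1-3(w=2) 1-5(w=1) 5-6(w=1)

step 1: add edge 1-5 (w=1); MST = {1-5(w=1)}
step 2: add edge 5-6 (w=1); MST = {1-5(w=1) 5-6(w=1)}
step 3: add edge 1-3 (w=2); MST = {1-3(w=2) 1-5(w=1) 5-6(w=1)}
step 4: add edge 0-6 (w=3); MST = {0-6(w=3) 1-3(w=2) 1-5(w=1) 5-6(w=1)}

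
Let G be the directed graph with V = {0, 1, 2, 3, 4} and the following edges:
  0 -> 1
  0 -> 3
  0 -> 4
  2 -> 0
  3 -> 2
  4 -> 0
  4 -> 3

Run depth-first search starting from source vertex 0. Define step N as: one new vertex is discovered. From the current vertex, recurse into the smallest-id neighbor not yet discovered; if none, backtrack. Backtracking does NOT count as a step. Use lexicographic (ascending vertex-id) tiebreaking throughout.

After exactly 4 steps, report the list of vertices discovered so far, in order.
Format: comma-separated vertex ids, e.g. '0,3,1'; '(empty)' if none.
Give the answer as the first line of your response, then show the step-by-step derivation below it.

0,1,3,2

step 1: discover 0; path=0; order=0
step 2: discover 1; path=0>1; order=0,1
step 3: discover 3; path=0>3; order=0,1,3
step 4: discover 2; path=0>3>2; order=0,1,3,2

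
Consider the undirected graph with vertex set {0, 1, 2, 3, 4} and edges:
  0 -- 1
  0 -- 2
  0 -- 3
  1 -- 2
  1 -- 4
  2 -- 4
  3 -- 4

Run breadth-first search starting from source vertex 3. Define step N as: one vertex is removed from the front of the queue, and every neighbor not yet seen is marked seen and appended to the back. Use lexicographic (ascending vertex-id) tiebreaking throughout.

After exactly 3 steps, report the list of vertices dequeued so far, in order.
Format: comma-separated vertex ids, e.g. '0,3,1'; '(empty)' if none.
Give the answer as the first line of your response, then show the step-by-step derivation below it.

3,0,4

step 1: dequeue 3; queue=[0,4]; order=3
step 2: dequeue 0; queue=[4,1,2]; order=3,0
step 3: dequeue 4; queue=[1,2]; order=3,0,4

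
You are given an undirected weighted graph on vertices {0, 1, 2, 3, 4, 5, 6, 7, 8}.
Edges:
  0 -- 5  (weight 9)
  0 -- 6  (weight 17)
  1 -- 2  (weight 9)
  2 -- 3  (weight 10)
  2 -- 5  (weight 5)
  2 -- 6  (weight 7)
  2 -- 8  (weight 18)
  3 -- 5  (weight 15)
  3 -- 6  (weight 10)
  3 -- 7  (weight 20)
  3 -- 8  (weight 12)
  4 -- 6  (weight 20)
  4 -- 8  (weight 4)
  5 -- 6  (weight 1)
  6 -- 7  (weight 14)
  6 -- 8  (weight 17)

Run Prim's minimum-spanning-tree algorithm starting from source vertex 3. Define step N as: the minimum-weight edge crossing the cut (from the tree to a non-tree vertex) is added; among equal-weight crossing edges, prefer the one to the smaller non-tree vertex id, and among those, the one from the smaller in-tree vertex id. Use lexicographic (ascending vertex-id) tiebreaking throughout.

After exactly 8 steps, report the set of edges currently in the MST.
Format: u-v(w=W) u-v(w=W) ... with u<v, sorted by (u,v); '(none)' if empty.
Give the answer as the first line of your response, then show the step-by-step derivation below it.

0-5(w=9) 1-2(w=9) 2-3(w=10) 2-5(w=5) 3-8(w=12) 4-8(w=4) 5-6(w=1) 6-7(w=14)

step 1: add edge 2-3 (w=10); MST = {2-3(w=10)}
step 2: add edge 2-5 (w=5); MST = {2-3(w=10) 2-5(w=5)}
step 3: add edge 5-6 (w=1); MST = {2-3(w=10) 2-5(w=5) 5-6(w=1)}
step 4: add edge 0-5 (w=9); MST = {0-5(w=9) 2-3(w=10) 2-5(w=5) 5-6(w=1)}
step 5: add edge 1-2 (w=9); MST = {0-5(w=9) 1-2(w=9) 2-3(w=10) 2-5(w=5) 5-6(w=1)}
step 6: add edge 3-8 (w=12); MST = {0-5(w=9) 1-2(w=9) 2-3(w=10) 2-5(w=5) 3-8(w=12) 5-6(w=1)}
step 7: add edge 4-8 (w=4); MST = {0-5(w=9) 1-2(w=9) 2-3(w=10) 2-5(w=5) 3-8(w=12) 4-8(w=4) 5-6(w=1)}
step 8: add edge 6-7 (w=14); MST = {0-5(w=9) 1-2(w=9) 2-3(w=10) 2-5(w=5) 3-8(w=12) 4-8(w=4) 5-6(w=1) 6-7(w=14)}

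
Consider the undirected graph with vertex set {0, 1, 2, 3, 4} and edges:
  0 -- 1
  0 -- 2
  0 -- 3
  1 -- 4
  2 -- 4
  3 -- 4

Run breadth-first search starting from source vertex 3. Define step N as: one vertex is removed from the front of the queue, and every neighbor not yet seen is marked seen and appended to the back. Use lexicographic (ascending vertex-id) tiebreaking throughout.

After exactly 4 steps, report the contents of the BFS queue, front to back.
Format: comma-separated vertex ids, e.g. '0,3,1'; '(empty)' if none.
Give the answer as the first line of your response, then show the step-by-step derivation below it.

2

step 1: dequeue 3; queue=[0,4]; order=3
step 2: dequeue 0; queue=[4,1,2]; order=3,0
step 3: dequeue 4; queue=[1,2]; order=3,0,4
step 4: dequeue 1; queue=[2]; order=3,0,4,1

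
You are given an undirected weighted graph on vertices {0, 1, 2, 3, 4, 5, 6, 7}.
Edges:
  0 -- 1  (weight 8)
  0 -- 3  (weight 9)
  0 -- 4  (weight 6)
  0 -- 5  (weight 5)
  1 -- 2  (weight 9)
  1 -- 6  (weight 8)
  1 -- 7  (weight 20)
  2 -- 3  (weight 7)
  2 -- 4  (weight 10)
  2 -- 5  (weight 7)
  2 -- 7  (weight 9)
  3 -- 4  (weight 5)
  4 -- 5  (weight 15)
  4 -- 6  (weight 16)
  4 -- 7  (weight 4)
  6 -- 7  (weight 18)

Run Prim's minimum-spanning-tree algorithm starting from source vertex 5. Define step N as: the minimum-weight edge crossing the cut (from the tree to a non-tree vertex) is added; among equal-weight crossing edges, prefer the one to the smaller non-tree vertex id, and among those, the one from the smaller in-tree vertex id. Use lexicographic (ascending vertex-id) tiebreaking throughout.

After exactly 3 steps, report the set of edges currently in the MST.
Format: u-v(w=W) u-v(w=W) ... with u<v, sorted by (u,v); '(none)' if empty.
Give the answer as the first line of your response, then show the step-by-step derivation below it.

0-4(w=6) 0-5(w=5) 4-7(w=4)

step 1: add edge 0-5 (w=5); MST = {0-5(w=5)}
step 2: add edge 0-4 (w=6); MST = {0-4(w=6) 0-5(w=5)}
step 3: add edge 4-7 (w=4); MST = {0-4(w=6) 0-5(w=5) 4-7(w=4)}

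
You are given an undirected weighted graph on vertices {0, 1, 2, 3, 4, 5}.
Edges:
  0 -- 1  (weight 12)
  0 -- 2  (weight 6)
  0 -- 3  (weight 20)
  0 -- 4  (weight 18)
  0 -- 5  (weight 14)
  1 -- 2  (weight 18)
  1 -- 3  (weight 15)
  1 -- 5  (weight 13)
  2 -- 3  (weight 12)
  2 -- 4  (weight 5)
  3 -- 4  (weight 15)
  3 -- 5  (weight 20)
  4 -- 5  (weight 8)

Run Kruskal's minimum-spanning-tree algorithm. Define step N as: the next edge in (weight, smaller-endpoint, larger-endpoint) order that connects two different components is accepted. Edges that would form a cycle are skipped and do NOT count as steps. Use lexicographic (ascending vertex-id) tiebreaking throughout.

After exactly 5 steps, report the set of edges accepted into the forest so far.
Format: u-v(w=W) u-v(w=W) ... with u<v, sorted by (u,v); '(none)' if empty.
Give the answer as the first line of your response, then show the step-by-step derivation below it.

0-1(w=12) 0-2(w=6) 2-3(w=12) 2-4(w=5) 4-5(w=8)

step 1: add edge 2-4 (w=5); MST = {2-4(w=5)}
step 2: add edge 0-2 (w=6); MST = {0-2(w=6) 2-4(w=5)}
step 3: add edge 4-5 (w=8); MST = {0-2(w=6) 2-4(w=5) 4-5(w=8)}
step 4: add edge 0-1 (w=12); MST = {0-1(w=12) 0-2(w=6) 2-4(w=5) 4-5(w=8)}
step 5: add edge 2-3 (w=12); MST = {0-1(w=12) 0-2(w=6) 2-3(w=12) 2-4(w=5) 4-5(w=8)}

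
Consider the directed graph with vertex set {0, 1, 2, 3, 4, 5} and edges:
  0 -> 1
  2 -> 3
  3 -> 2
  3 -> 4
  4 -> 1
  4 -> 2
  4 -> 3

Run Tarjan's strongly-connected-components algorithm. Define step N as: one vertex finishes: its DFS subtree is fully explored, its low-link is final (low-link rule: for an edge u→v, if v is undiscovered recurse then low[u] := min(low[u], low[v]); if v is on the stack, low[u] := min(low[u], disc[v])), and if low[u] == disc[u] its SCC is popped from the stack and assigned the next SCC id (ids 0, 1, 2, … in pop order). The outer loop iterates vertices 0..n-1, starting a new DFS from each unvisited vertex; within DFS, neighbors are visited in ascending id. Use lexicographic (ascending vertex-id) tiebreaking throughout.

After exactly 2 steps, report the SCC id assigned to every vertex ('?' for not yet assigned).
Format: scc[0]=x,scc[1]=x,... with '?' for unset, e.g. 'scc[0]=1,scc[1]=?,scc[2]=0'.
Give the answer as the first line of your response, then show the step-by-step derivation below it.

scc[0]=1,scc[1]=0,scc[2]=?,scc[3]=?,scc[4]=?,scc[5]=?

step 1: low=(low[0]=0,low[1]=1,low[2]=?,low[3]=?,low[4]=?,low[5]=?); scc=(scc[0]=?,scc[1]=0,scc[2]=?,scc[3]=?,scc[4]=?,scc[5]=?)
step 2: low=(low[0]=0,low[1]=1,low[2]=?,low[3]=?,low[4]=?,low[5]=?); scc=(scc[0]=1,scc[1]=0,scc[2]=?,scc[3]=?,scc[4]=?,scc[5]=?)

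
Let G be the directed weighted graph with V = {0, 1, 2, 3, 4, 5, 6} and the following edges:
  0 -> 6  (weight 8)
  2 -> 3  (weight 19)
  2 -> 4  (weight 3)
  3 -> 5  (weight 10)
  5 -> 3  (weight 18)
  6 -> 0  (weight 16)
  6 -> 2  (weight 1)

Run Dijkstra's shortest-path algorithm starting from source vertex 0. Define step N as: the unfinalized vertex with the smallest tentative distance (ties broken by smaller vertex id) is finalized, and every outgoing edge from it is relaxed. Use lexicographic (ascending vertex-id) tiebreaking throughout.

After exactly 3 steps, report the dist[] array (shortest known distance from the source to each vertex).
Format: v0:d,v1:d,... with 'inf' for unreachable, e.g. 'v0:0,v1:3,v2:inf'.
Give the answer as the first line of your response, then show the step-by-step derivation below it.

v0:0,v1:inf,v2:9,v3:28,v4:12,v5:inf,v6:8

step 1: dist = v0:0,v1:inf,v2:inf,v3:inf,v4:inf,v5:inf,v6:8
step 2: dist = v0:0,v1:inf,v2:9,v3:inf,v4:inf,v5:inf,v6:8
step 3: dist = v0:0,v1:inf,v2:9,v3:28,v4:12,v5:inf,v6:8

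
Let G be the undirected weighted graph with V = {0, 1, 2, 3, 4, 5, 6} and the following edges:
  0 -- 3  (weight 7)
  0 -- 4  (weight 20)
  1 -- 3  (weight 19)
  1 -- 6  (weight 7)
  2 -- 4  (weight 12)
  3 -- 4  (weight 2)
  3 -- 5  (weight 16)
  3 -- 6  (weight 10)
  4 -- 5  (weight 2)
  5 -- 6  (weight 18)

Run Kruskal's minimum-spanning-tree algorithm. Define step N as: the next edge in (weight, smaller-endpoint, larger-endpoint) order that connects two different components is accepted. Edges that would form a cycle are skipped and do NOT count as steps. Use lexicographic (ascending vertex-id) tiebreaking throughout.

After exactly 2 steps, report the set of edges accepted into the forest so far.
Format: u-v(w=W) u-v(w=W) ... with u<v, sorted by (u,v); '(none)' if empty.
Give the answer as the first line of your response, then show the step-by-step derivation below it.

3-4(w=2) 4-5(w=2)

step 1: add edge 3-4 (w=2); MST = {3-4(w=2)}
step 2: add edge 4-5 (w=2); MST = {3-4(w=2) 4-5(w=2)}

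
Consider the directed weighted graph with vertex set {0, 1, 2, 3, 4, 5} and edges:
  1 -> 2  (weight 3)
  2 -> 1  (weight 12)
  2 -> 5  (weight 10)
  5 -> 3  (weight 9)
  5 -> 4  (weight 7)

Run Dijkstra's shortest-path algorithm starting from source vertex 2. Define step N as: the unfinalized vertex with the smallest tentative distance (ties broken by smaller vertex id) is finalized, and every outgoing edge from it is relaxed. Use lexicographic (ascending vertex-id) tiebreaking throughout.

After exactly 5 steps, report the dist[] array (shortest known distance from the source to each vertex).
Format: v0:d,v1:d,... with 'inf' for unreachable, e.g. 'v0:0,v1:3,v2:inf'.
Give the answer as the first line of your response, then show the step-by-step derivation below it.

v0:inf,v1:12,v2:0,v3:19,v4:17,v5:10

step 1: dist = v0:inf,v1:12,v2:0,v3:inf,v4:inf,v5:10
step 2: dist = v0:inf,v1:12,v2:0,v3:19,v4:17,v5:10
step 3: dist = v0:inf,v1:12,v2:0,v3:19,v4:17,v5:10
step 4: dist = v0:inf,v1:12,v2:0,v3:19,v4:17,v5:10
step 5: dist = v0:inf,v1:12,v2:0,v3:19,v4:17,v5:10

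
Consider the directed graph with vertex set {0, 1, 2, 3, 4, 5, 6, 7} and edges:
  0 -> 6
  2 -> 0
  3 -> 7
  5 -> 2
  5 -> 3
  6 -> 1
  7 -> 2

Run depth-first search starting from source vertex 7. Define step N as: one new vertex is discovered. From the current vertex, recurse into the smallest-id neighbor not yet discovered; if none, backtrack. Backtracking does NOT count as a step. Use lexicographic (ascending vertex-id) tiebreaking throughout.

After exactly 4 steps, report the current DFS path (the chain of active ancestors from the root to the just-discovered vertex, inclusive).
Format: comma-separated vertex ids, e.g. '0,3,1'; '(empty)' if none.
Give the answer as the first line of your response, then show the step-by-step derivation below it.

7,2,0,6

step 1: discover 7; path=7; order=7
step 2: discover 2; path=7>2; order=7,2
step 3: discover 0; path=7>2>0; order=7,2,0
step 4: discover 6; path=7>2>0>6; order=7,2,0,6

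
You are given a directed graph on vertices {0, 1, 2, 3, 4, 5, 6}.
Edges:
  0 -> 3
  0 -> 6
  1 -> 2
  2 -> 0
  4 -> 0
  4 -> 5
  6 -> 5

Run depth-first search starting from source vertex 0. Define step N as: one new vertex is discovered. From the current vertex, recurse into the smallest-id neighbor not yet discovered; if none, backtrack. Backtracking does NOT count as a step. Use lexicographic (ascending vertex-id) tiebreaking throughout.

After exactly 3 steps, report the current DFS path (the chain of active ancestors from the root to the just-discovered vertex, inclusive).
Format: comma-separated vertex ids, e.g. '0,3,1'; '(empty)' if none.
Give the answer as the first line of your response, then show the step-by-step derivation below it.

0,6

step 1: discover 0; path=0; order=0
step 2: discover 3; path=0>3; order=0,3
step 3: discover 6; path=0>6; order=0,3,6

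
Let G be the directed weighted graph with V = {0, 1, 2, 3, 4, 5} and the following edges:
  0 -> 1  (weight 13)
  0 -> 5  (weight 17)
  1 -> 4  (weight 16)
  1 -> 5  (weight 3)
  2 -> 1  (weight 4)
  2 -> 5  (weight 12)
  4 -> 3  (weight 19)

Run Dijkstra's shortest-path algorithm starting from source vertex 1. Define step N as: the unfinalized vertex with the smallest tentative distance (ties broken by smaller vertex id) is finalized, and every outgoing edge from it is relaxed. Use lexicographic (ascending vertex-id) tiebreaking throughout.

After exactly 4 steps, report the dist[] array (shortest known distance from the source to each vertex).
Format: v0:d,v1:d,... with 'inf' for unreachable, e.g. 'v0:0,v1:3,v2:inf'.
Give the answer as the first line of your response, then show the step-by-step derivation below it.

v0:inf,v1:0,v2:inf,v3:35,v4:16,v5:3

step 1: dist = v0:inf,v1:0,v2:inf,v3:inf,v4:16,v5:3
step 2: dist = v0:inf,v1:0,v2:inf,v3:inf,v4:16,v5:3
step 3: dist = v0:inf,v1:0,v2:inf,v3:35,v4:16,v5:3
step 4: dist = v0:inf,v1:0,v2:inf,v3:35,v4:16,v5:3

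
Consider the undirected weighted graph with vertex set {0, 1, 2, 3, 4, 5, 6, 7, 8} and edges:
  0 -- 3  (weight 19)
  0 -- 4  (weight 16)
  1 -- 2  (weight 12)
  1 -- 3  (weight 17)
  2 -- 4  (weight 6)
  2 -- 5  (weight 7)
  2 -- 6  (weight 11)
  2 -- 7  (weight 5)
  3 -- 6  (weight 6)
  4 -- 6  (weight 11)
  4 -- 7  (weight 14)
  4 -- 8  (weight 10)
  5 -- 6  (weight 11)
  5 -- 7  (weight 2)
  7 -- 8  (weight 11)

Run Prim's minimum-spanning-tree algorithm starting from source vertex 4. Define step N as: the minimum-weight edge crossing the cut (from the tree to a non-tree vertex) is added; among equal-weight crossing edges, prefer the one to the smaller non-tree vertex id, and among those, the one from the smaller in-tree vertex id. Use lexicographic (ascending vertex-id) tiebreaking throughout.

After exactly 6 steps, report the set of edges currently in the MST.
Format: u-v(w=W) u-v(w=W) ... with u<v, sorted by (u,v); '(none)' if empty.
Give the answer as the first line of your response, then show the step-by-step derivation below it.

2-4(w=6) 2-6(w=11) 2-7(w=5) 3-6(w=6) 4-8(w=10) 5-7(w=2)

step 1: add edge 2-4 (w=6); MST = {2-4(w=6)}
step 2: add edge 2-7 (w=5); MST = {2-4(w=6) 2-7(w=5)}
step 3: add edge 5-7 (w=2); MST = {2-4(w=6) 2-7(w=5) 5-7(w=2)}
step 4: add edge 4-8 (w=10); MST = {2-4(w=6) 2-7(w=5) 4-8(w=10) 5-7(w=2)}
step 5: add edge 2-6 (w=11); MST = {2-4(w=6) 2-6(w=11) 2-7(w=5) 4-8(w=10) 5-7(w=2)}
step 6: add edge 3-6 (w=6); MST = {2-4(w=6) 2-6(w=11) 2-7(w=5) 3-6(w=6) 4-8(w=10) 5-7(w=2)}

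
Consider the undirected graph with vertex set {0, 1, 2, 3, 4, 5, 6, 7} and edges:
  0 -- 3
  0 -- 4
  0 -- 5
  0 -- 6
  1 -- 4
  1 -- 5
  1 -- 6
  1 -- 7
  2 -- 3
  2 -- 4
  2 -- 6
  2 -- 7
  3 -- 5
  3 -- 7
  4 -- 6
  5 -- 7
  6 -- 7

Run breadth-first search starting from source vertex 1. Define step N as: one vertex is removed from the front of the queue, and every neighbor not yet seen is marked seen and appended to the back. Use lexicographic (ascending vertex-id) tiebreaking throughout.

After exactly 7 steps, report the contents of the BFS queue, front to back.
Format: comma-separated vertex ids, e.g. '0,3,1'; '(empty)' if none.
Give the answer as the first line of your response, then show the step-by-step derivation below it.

3

step 1: dequeue 1; queue=[4,5,6,7]; order=1
step 2: dequeue 4; queue=[5,6,7,0,2]; order=1,4
step 3: dequeue 5; queue=[6,7,0,2,3]; order=1,4,5
step 4: dequeue 6; queue=[7,0,2,3]; order=1,4,5,6
step 5: dequeue 7; queue=[0,2,3]; order=1,4,5,6,7
step 6: dequeue 0; queue=[2,3]; order=1,4,5,6,7,0
step 7: dequeue 2; queue=[3]; order=1,4,5,6,7,0,2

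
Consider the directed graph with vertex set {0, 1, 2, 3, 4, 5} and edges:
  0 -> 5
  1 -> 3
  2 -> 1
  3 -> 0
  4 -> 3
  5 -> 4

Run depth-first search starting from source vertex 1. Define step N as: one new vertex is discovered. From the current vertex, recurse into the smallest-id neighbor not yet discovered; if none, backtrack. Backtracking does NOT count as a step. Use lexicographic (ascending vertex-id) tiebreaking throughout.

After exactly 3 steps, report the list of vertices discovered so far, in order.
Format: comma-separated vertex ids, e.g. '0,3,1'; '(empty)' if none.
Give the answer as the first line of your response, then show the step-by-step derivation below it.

1,3,0

step 1: discover 1; path=1; order=1
step 2: discover 3; path=1>3; order=1,3
step 3: discover 0; path=1>3>0; order=1,3,0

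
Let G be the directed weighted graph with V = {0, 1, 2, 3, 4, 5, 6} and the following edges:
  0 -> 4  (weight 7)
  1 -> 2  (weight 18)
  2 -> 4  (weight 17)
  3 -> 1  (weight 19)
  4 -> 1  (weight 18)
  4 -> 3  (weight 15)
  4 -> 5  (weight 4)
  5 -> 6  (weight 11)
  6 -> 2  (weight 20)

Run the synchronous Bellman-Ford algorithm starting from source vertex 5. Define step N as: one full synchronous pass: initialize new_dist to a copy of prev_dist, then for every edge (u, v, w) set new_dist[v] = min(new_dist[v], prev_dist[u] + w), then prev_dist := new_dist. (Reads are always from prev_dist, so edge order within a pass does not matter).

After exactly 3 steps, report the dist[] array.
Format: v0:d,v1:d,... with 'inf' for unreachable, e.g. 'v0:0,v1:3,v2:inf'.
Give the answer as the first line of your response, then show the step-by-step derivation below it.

v0:inf,v1:inf,v2:31,v3:inf,v4:48,v5:0,v6:11

step 1: dist = v0:inf,v1:inf,v2:inf,v3:inf,v4:inf,v5:0,v6:11
step 2: dist = v0:inf,v1:inf,v2:31,v3:inf,v4:inf,v5:0,v6:11
step 3: dist = v0:inf,v1:inf,v2:31,v3:inf,v4:48,v5:0,v6:11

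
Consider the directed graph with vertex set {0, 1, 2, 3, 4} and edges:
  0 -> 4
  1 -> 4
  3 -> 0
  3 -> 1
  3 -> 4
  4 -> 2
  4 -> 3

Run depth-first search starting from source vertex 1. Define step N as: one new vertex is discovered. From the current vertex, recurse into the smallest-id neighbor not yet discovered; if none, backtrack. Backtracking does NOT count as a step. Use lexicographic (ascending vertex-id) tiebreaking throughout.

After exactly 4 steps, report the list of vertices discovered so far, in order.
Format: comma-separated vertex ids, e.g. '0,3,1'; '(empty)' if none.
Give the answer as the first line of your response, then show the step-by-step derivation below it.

1,4,2,3

step 1: discover 1; path=1; order=1
step 2: discover 4; path=1>4; order=1,4
step 3: discover 2; path=1>4>2; order=1,4,2
step 4: discover 3; path=1>4>3; order=1,4,2,3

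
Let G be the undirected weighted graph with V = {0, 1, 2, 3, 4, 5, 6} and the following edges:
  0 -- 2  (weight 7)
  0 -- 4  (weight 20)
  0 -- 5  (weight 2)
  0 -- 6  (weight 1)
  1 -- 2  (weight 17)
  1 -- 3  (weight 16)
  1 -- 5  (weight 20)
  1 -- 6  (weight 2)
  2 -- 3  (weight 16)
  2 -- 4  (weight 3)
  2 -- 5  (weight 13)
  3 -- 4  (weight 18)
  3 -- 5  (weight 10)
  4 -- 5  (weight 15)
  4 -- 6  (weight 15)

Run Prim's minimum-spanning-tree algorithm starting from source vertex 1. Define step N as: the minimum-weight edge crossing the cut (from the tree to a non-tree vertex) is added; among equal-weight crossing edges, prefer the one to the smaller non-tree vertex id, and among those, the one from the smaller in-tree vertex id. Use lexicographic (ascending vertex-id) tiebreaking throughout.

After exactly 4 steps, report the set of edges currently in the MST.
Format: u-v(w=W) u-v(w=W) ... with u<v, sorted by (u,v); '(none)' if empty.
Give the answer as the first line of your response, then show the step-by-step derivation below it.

0-2(w=7) 0-5(w=2) 0-6(w=1) 1-6(w=2)

step 1: add edge 1-6 (w=2); MST = {1-6(w=2)}
step 2: add edge 0-6 (w=1); MST = {0-6(w=1) 1-6(w=2)}
step 3: add edge 0-5 (w=2); MST = {0-5(w=2) 0-6(w=1) 1-6(w=2)}
step 4: add edge 0-2 (w=7); MST = {0-2(w=7) 0-5(w=2) 0-6(w=1) 1-6(w=2)}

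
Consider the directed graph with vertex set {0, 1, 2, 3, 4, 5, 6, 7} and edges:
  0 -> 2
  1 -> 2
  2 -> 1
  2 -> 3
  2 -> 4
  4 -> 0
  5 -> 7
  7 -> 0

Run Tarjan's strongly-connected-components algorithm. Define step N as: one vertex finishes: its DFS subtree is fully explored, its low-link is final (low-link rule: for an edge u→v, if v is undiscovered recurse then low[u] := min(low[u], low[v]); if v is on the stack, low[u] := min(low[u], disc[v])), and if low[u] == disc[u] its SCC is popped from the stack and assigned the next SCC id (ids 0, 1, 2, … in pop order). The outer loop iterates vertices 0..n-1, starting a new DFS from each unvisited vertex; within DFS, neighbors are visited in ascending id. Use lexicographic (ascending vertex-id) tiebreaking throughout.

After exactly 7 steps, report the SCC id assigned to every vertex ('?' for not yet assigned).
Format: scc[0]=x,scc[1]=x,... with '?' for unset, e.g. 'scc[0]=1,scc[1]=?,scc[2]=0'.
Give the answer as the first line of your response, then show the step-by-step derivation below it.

scc[0]=1,scc[1]=1,scc[2]=1,scc[3]=0,scc[4]=1,scc[5]=3,scc[6]=?,scc[7]=2

step 1: low=(low[0]=0,low[1]=1,low[2]=1,low[3]=?,low[4]=?,low[5]=?,low[6]=?,low[7]=?); scc=(scc[0]=?,scc[1]=?,scc[2]=?,scc[3]=?,scc[4]=?,scc[5]=?,scc[6]=?,scc[7]=?)
step 2: low=(low[0]=0,low[1]=1,low[2]=1,low[3]=3,low[4]=?,low[5]=?,low[6]=?,low[7]=?); scc=(scc[0]=?,scc[1]=?,scc[2]=?,scc[3]=0,scc[4]=?,scc[5]=?,scc[6]=?,scc[7]=?)
step 3: low=(low[0]=0,low[1]=1,low[2]=1,low[3]=3,low[4]=0,low[5]=?,low[6]=?,low[7]=?); scc=(scc[0]=?,scc[1]=?,scc[2]=?,scc[3]=0,scc[4]=?,scc[5]=?,scc[6]=?,scc[7]=?)
step 4: low=(low[0]=0,low[1]=1,low[2]=0,low[3]=3,low[4]=0,low[5]=?,low[6]=?,low[7]=?); scc=(scc[0]=?,scc[1]=?,scc[2]=?,scc[3]=0,scc[4]=?,scc[5]=?,scc[6]=?,scc[7]=?)
step 5: low=(low[0]=0,low[1]=1,low[2]=0,low[3]=3,low[4]=0,low[5]=?,low[6]=?,low[7]=?); scc=(scc[0]=1,scc[1]=1,scc[2]=1,scc[3]=0,scc[4]=1,scc[5]=?,scc[6]=?,scc[7]=?)
step 6: low=(low[0]=0,low[1]=1,low[2]=0,low[3]=3,low[4]=0,low[5]=5,low[6]=?,low[7]=6); scc=(scc[0]=1,scc[1]=1,scc[2]=1,scc[3]=0,scc[4]=1,scc[5]=?,scc[6]=?,scc[7]=2)
step 7: low=(low[0]=0,low[1]=1,low[2]=0,low[3]=3,low[4]=0,low[5]=5,low[6]=?,low[7]=6); scc=(scc[0]=1,scc[1]=1,scc[2]=1,scc[3]=0,scc[4]=1,scc[5]=3,scc[6]=?,scc[7]=2)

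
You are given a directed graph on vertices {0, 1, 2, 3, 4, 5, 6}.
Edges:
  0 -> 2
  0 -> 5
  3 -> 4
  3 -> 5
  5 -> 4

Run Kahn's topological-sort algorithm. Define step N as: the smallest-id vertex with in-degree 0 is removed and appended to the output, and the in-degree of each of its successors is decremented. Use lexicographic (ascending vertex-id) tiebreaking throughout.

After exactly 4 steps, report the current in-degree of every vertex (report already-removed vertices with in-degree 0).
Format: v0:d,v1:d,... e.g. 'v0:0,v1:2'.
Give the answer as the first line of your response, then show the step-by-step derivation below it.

v0:0,v1:0,v2:0,v3:0,v4:1,v5:0,v6:0

step 1: output 0; order=[0]; indeg=(0,0,0,0,2,1,0)
step 2: output 1; order=[0,1]; indeg=(0,0,0,0,2,1,0)
step 3: output 2; order=[0,1,2]; indeg=(0,0,0,0,2,1,0)
step 4: output 3; order=[0,1,2,3]; indeg=(0,0,0,0,1,0,0)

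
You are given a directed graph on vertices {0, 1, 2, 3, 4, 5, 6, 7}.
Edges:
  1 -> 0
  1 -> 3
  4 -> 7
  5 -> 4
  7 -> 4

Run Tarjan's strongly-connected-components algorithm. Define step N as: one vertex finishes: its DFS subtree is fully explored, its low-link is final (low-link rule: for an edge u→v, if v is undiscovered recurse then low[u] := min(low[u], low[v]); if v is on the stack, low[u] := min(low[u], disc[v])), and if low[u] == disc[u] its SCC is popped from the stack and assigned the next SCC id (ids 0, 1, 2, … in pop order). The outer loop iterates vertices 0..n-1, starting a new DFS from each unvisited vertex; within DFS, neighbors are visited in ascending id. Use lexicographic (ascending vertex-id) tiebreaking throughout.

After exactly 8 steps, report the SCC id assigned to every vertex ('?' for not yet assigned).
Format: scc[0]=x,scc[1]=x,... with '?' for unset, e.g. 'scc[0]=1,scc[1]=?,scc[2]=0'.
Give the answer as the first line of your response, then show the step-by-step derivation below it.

scc[0]=0,scc[1]=2,scc[2]=3,scc[3]=1,scc[4]=4,scc[5]=5,scc[6]=6,scc[7]=4

step 1: low=(low[0]=0,low[1]=?,low[2]=?,low[3]=?,low[4]=?,low[5]=?,low[6]=?,low[7]=?); scc=(scc[0]=0,scc[1]=?,scc[2]=?,scc[3]=?,scc[4]=?,scc[5]=?,scc[6]=?,scc[7]=?)
step 2: low=(low[0]=0,low[1]=1,low[2]=?,low[3]=2,low[4]=?,low[5]=?,low[6]=?,low[7]=?); scc=(scc[0]=0,scc[1]=?,scc[2]=?,scc[3]=1,scc[4]=?,scc[5]=?,scc[6]=?,scc[7]=?)
step 3: low=(low[0]=0,low[1]=1,low[2]=?,low[3]=2,low[4]=?,low[5]=?,low[6]=?,low[7]=?); scc=(scc[0]=0,scc[1]=2,scc[2]=?,scc[3]=1,scc[4]=?,scc[5]=?,scc[6]=?,scc[7]=?)
step 4: low=(low[0]=0,low[1]=1,low[2]=3,low[3]=2,low[4]=?,low[5]=?,low[6]=?,low[7]=?); scc=(scc[0]=0,scc[1]=2,scc[2]=3,scc[3]=1,scc[4]=?,scc[5]=?,scc[6]=?,scc[7]=?)
step 5: low=(low[0]=0,low[1]=1,low[2]=3,low[3]=2,low[4]=4,low[5]=?,low[6]=?,low[7]=4); scc=(scc[0]=0,scc[1]=2,scc[2]=3,scc[3]=1,scc[4]=?,scc[5]=?,scc[6]=?,scc[7]=?)
step 6: low=(low[0]=0,low[1]=1,low[2]=3,low[3]=2,low[4]=4,low[5]=?,low[6]=?,low[7]=4); scc=(scc[0]=0,scc[1]=2,scc[2]=3,scc[3]=1,scc[4]=4,scc[5]=?,scc[6]=?,scc[7]=4)
step 7: low=(low[0]=0,low[1]=1,low[2]=3,low[3]=2,low[4]=4,low[5]=6,low[6]=?,low[7]=4); scc=(scc[0]=0,scc[1]=2,scc[2]=3,scc[3]=1,scc[4]=4,scc[5]=5,scc[6]=?,scc[7]=4)
step 8: low=(low[0]=0,low[1]=1,low[2]=3,low[3]=2,low[4]=4,low[5]=6,low[6]=7,low[7]=4); scc=(scc[0]=0,scc[1]=2,scc[2]=3,scc[3]=1,scc[4]=4,scc[5]=5,scc[6]=6,scc[7]=4)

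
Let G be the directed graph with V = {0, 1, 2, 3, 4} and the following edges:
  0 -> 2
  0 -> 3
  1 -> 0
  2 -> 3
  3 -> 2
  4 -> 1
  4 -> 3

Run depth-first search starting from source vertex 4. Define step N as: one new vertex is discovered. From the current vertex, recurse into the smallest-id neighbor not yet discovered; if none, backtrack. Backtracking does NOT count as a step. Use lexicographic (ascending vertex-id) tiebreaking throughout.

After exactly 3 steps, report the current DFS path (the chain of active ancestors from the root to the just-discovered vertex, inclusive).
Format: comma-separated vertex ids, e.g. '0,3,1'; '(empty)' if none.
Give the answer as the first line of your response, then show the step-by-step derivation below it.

4,1,0

step 1: discover 4; path=4; order=4
step 2: discover 1; path=4>1; order=4,1
step 3: discover 0; path=4>1>0; order=4,1,0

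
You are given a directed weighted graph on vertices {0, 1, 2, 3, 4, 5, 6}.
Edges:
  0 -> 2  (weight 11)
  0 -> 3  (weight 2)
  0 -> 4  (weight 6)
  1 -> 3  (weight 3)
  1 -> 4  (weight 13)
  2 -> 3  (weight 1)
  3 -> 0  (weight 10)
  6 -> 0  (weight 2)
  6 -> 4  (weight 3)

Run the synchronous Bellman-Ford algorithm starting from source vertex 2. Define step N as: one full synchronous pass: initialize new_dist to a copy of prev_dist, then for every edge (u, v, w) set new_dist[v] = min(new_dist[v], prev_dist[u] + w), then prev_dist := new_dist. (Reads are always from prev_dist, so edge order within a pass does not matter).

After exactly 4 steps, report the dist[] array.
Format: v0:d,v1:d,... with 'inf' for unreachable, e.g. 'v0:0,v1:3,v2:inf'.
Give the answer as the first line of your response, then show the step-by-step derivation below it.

v0:11,v1:inf,v2:0,v3:1,v4:17,v5:inf,v6:inf

step 1: dist = v0:inf,v1:inf,v2:0,v3:1,v4:inf,v5:inf,v6:inf
step 2: dist = v0:11,v1:inf,v2:0,v3:1,v4:inf,v5:inf,v6:inf
step 3: dist = v0:11,v1:inf,v2:0,v3:1,v4:17,v5:inf,v6:inf
step 4: dist = v0:11,v1:inf,v2:0,v3:1,v4:17,v5:inf,v6:inf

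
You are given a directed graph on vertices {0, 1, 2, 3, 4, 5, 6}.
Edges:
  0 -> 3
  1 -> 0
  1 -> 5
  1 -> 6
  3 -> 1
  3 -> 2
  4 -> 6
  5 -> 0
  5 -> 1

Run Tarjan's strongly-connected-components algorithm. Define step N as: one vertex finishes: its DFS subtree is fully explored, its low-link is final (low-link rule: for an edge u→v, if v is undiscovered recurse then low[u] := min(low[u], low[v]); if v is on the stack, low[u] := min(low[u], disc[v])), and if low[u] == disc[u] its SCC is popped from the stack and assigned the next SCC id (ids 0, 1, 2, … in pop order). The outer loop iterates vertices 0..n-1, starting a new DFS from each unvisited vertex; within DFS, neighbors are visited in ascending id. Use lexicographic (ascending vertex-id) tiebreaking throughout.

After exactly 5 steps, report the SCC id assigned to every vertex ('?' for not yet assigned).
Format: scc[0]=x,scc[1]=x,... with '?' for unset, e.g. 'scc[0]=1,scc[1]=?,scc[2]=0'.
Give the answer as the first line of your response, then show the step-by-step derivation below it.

scc[0]=?,scc[1]=?,scc[2]=1,scc[3]=?,scc[4]=?,scc[5]=?,scc[6]=0

step 1: low=(low[0]=0,low[1]=0,low[2]=?,low[3]=1,low[4]=?,low[5]=0,low[6]=?); scc=(scc[0]=?,scc[1]=?,scc[2]=?,scc[3]=?,scc[4]=?,scc[5]=?,scc[6]=?)
step 2: low=(low[0]=0,low[1]=0,low[2]=?,low[3]=1,low[4]=?,low[5]=0,low[6]=4); scc=(scc[0]=?,scc[1]=?,scc[2]=?,scc[3]=?,scc[4]=?,scc[5]=?,scc[6]=0)
step 3: low=(low[0]=0,low[1]=0,low[2]=?,low[3]=1,low[4]=?,low[5]=0,low[6]=4); scc=(scc[0]=?,scc[1]=?,scc[2]=?,scc[3]=?,scc[4]=?,scc[5]=?,scc[6]=0)
step 4: low=(low[0]=0,low[1]=0,low[2]=5,low[3]=0,low[4]=?,low[5]=0,low[6]=4); scc=(scc[0]=?,scc[1]=?,scc[2]=1,scc[3]=?,scc[4]=?,scc[5]=?,scc[6]=0)
step 5: low=(low[0]=0,low[1]=0,low[2]=5,low[3]=0,low[4]=?,low[5]=0,low[6]=4); scc=(scc[0]=?,scc[1]=?,scc[2]=1,scc[3]=?,scc[4]=?,scc[5]=?,scc[6]=0)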